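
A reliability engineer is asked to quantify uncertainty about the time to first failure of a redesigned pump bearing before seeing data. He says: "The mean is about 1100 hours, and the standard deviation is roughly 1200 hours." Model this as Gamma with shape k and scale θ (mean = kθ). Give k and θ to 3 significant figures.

For Gamma(k, scale θ): mean = kθ, variance = kθ², so CV = 1/√k.
CV = SD/mean = 1200/1100 = 1.091, hence k = 1/CV² = 0.84.
Then θ = mean/k = 1100/0.84 = 1310.

k ≈ 0.84, θ ≈ 1310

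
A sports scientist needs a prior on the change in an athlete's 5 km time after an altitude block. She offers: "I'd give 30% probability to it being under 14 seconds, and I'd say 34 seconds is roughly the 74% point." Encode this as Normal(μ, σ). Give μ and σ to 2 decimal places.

For Normal(μ,σ), the p-quantile is μ + z_p·σ. Here z_{0.3} = -0.5244, z_{0.74} = 0.6433.
So 14 = μ − 0.5244σ and 34 = μ + 0.6433σ.
Subtracting: σ = (34 − 14)/(0.6433 − (-0.5244)) = 17.13.
Then μ = 14 − (-0.5244)·17.13 = 22.98.

μ = 22.98, σ = 17.13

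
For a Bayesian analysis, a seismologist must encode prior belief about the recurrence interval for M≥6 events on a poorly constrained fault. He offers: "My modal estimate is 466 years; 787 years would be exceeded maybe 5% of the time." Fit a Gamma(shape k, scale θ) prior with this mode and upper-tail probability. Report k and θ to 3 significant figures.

k ≈ 11.2, θ ≈ 45.8

Gamma(k,θ) with k>1 has mode (k−1)θ, so θ = 466/(k−1).
Need P(X < 787) = 0.95 with θ tied to k this way. Start at k = 2, θ = 466: P(X<787) ≈ 0.503.
Too low — raise k to concentrate. Iterating converges to k ≈ 11.2.
Then θ = 466/(11.2−1) ≈ 45.8.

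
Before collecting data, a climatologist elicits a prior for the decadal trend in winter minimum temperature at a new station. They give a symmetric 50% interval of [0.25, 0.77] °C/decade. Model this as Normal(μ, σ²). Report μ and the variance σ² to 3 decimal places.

A symmetric 50% interval runs μ ± z·σ with z = 0.6745.
Half-width = 0.26, so σ = 0.26/0.6745 = 0.3855 and σ² = 0.149.
μ is the interval midpoint, 0.510.

μ = 0.510, σ² = 0.149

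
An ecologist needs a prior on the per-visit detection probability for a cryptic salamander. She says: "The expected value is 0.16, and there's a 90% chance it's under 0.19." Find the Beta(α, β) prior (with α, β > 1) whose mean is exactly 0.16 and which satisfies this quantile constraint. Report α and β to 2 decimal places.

α ≈ 40.58, β ≈ 213.05

With mean 0.16 fixed, write α = 0.16s, β = 0.84s where s = α+β.
Need P(θ < 0.19) = 0.9 under Beta(0.16s, 0.84s). Normal approximation: (q−m)/√(m(1−m)/s) ≈ z_{0.9} = 1.28, so s ≈ 0.16·0.84·(1.28)²/(0.19−0.16)² = 245.3.
At s = 245.3: P(θ<0.19) ≈ 0.896. Adjusting to match 0.9 gives s ≈ 253.63.
So α = 0.16·253.63 ≈ 40.58, β = 0.84·253.63 ≈ 213.05.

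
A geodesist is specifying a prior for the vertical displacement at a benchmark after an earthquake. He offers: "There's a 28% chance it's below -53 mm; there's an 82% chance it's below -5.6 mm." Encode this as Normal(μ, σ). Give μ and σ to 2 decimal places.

For Normal(μ,σ), the p-quantile is μ + z_p·σ. Here z_{0.28} = -0.5828, z_{0.82} = 0.9154.
So -53 = μ − 0.5828σ and -5.6 = μ + 0.9154σ.
Subtracting: σ = (-5.6 − -53)/(0.9154 − (-0.5828)) = 31.64.
Then μ = -53 − (-0.5828)·31.64 = -34.56.

μ = -34.56, σ = 31.64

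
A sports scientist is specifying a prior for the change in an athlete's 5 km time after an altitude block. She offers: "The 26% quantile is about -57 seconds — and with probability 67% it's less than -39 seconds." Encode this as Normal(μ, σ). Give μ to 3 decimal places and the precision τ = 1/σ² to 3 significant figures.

The p-quantile of Normal(μ,σ) is μ + z_p·σ, with z_{0.26} = -0.6433 and z_{0.67} = 0.4399.
Eliminate σ: μ = (z₂·x₁ − z₁·x₂)/(z₂ − z₁) = (0.4399·-57 − (-0.6433)·-39)/1.083 = -46.310.
Then σ = (x₂ − x₁)/(z₂ − z₁) = (-39 − -57)/1.083 = 16.617.
Precision τ = 1/σ² = 1/16.62² = 0.00362.

μ = -46.310, τ = 0.00362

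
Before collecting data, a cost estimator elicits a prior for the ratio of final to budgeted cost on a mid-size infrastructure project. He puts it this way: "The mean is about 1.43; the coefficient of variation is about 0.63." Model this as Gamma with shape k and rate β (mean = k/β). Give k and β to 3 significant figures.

For Gamma(k, rate β): mean = k/β, variance = k/β², so CV = 1/√k.
CV = 0.63, hence k = 1/CV² = 2.52.
Then β = k/mean = 2.52/1.43 = 1.76.

k ≈ 2.52, β ≈ 1.76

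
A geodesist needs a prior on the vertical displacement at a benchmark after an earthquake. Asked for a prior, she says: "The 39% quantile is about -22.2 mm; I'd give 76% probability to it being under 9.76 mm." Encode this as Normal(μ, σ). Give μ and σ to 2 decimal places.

For Normal(μ,σ), the p-quantile is μ + z_p·σ. Here z_{0.39} = -0.2793, z_{0.76} = 0.7063.
So -22.2 = μ − 0.2793σ and 9.76 = μ + 0.7063σ.
Subtracting: σ = (9.76 − -22.2)/(0.7063 − (-0.2793)) = 32.43.
Then μ = -22.2 − (-0.2793)·32.43 = -13.14.

μ = -13.14, σ = 32.43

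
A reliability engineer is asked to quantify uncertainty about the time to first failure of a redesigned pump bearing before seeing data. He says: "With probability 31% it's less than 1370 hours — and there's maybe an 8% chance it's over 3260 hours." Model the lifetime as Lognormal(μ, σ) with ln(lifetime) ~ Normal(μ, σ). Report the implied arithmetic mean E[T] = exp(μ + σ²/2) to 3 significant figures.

If T ~ Lognormal(μ,σ) then ln T ~ Normal(μ,σ), so the p-quantile of ln T is μ + z_p·σ.
ln(1370) = 7.223 and ln(3260) = 8.089; z_{0.31} = -0.4959, z_{0.92} = 1.405.
σ = (8.089 − 7.223)/(1.405 − (-0.4959)) = 0.456.
μ = 7.223 − (-0.4959)·0.456 = 7.449.
E[T] = exp(μ + σ²/2) = exp(7.449 + 0.1040) = 1910 hours.

E[T] ≈ 1910 hours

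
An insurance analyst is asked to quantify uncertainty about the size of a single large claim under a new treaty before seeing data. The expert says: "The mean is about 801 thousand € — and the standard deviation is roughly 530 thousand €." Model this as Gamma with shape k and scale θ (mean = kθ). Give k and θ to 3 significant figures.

k ≈ 2.28, θ ≈ 351

For Gamma(k, scale θ): mean = kθ, variance = kθ², so CV = 1/√k.
CV = SD/mean = 530/801 = 0.6617, hence k = 1/CV² = 2.28.
Then θ = mean/k = 801/2.28 = 351.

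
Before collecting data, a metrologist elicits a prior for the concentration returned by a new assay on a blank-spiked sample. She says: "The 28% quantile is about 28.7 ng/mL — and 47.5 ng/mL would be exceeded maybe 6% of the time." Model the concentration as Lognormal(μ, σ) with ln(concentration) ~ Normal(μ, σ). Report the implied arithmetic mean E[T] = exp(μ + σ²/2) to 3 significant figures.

If T ~ Lognormal(μ,σ) then ln T ~ Normal(μ,σ), so the p-quantile of ln T is μ + z_p·σ.
ln(28.7) = 3.357 and ln(47.5) = 3.861; z_{0.28} = -0.5828, z_{0.94} = 1.555.
σ = (3.861 − 3.357)/(1.555 − (-0.5828)) = 0.236.
μ = 3.357 − (-0.5828)·0.236 = 3.494.
E[T] = exp(μ + σ²/2) = exp(3.494 + 0.0278) = 33.9 ng/mL.

E[T] ≈ 33.9 ng/mL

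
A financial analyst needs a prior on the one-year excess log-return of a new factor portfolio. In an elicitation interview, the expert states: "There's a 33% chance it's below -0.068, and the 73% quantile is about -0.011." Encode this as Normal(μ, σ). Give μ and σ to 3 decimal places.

μ = -0.044, σ = 0.054

For Normal(μ,σ), the p-quantile is μ + z_p·σ. Here z_{0.33} = -0.4399, z_{0.73} = 0.6128.
So -0.068 = μ − 0.4399σ and -0.011 = μ + 0.6128σ.
Subtracting: σ = (-0.011 − -0.068)/(0.6128 − (-0.4399)) = 0.054.
Then μ = -0.068 − (-0.4399)·0.054 = -0.044.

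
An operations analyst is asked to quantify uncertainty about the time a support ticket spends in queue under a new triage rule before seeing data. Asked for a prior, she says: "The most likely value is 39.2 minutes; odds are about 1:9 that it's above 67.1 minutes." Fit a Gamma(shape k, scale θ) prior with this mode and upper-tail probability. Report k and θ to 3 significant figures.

k ≈ 7.56, θ ≈ 5.98

Gamma(k,θ) with k>1 has mode (k−1)θ, so θ = 39.2/(k−1).
Need P(X < 67.1) = 0.9 with θ tied to k this way. Start at k = 2, θ = 39.2: P(X<67.1) ≈ 0.510.
Too low — raise k to concentrate. Iterating converges to k ≈ 7.56.
Then θ = 39.2/(7.56−1) ≈ 5.98.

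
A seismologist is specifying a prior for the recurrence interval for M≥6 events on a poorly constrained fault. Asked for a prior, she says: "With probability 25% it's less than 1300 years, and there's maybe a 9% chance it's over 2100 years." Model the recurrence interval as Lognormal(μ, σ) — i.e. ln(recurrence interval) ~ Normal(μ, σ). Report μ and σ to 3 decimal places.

μ ≈ 7.331, σ ≈ 0.238

If T ~ Lognormal(μ,σ) then ln T ~ Normal(μ,σ), so the p-quantile of ln T is μ + z_p·σ.
ln(1300) = 7.17 and ln(2100) = 7.65; z_{0.25} = -0.6745, z_{0.91} = 1.341.
σ = (7.65 − 7.17)/(1.341 − (-0.6745)) = 0.238.
μ = 7.17 − (-0.6745)·0.238 = 7.331.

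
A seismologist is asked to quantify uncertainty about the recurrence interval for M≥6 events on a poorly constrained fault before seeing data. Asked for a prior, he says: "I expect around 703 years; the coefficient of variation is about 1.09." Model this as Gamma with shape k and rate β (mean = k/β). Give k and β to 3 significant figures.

For Gamma(k, rate β): mean = k/β, variance = k/β², so CV = 1/√k.
CV = 1.09, hence k = 1/CV² = 0.842.
Then β = k/mean = 0.842/703 = 0.0012.

k ≈ 0.842, β ≈ 0.0012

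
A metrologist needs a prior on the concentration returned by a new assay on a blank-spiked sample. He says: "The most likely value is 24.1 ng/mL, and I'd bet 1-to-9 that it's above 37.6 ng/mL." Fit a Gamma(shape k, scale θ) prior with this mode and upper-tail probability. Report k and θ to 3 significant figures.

Gamma(k,θ) with k>1 has mode (k−1)θ, so θ = 24.1/(k−1).
Need P(X < 37.6) = 0.9 with θ tied to k this way. Start at k = 2, θ = 24.1: P(X<37.6) ≈ 0.462.
Too low — raise k to concentrate. Iterating converges to k ≈ 10.5.
Then θ = 24.1/(10.5−1) ≈ 2.55.

k ≈ 10.5, θ ≈ 2.55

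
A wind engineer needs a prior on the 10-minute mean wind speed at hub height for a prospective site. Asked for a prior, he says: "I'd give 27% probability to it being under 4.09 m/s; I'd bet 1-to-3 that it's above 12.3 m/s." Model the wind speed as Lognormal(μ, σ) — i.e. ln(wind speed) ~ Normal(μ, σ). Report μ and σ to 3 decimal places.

If T ~ Lognormal(μ,σ) then ln T ~ Normal(μ,σ), so the p-quantile of ln T is μ + z_p·σ.
ln(4.09) = 1.409 and ln(12.3) = 2.51; z_{0.27} = -0.6128, z_{0.75} = 0.6745.
σ = (2.51 − 1.409)/(0.6745 − (-0.6128)) = 0.855.
μ = 1.409 − (-0.6128)·0.855 = 1.933.

μ ≈ 1.933, σ ≈ 0.855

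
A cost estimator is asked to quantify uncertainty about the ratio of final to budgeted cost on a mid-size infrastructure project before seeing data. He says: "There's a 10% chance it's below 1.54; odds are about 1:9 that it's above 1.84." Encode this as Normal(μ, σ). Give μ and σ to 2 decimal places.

The p-quantile of Normal(μ,σ) is μ + z_p·σ, with z_{0.1} = -1.282 and z_{0.9} = 1.282.
Eliminate σ: μ = (z₂·x₁ − z₁·x₂)/(z₂ − z₁) = (1.282·1.54 − (-1.282)·1.84)/2.563 = 1.69.
Then σ = (x₂ − x₁)/(z₂ − z₁) = (1.84 − 1.54)/2.563 = 0.12.

μ = 1.69, σ = 0.12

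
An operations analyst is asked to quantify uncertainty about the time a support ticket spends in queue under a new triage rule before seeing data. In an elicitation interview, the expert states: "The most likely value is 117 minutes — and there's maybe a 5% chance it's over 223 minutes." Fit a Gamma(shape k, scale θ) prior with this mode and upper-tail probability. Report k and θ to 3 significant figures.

k ≈ 7.68, θ ≈ 17.5

Gamma(k,θ) with k>1 has mode (k−1)θ, so θ = 117/(k−1).
Need P(X < 223) = 0.95 with θ tied to k this way. Start at k = 2, θ = 117: P(X<223) ≈ 0.568.
Too low — raise k to concentrate. Iterating converges to k ≈ 7.68.
Then θ = 117/(7.68−1) ≈ 17.5.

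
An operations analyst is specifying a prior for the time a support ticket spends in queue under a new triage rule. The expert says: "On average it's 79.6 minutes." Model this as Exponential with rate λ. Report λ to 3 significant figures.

λ ≈ 0.0126

Exponential mean = 1/λ, so λ = 1/79.6 = 0.0126.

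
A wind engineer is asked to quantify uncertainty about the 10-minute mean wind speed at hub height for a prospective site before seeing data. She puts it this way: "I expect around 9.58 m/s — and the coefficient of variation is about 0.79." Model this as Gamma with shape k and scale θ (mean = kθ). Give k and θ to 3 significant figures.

For Gamma(k, scale θ): mean = kθ, variance = kθ², so CV = 1/√k.
CV = 0.79, hence k = 1/CV² = 1.6.
Then θ = mean/k = 9.58/1.6 = 5.98.

k ≈ 1.6, θ ≈ 5.98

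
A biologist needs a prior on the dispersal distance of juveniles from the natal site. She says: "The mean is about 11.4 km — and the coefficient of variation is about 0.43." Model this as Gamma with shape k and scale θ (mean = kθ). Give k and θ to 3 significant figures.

k ≈ 5.41, θ ≈ 2.11

For Gamma(k, scale θ): mean = kθ, variance = kθ², so CV = 1/√k.
CV = 0.43, hence k = 1/CV² = 5.41.
Then θ = mean/k = 11.4/5.41 = 2.11.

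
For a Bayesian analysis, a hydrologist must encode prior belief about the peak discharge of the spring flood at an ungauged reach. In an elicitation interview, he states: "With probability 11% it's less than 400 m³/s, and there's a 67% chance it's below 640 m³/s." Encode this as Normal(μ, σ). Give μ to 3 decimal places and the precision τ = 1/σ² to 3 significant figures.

μ = 576.644, τ = 4.82e-05

For Normal(μ,σ), the p-quantile is μ + z_p·σ. Here z_{0.11} = -1.227, z_{0.67} = 0.4399.
So 400 = μ − 1.227σ and 640 = μ + 0.4399σ.
Subtracting: σ = (640 − 400)/(0.4399 − (-1.227)) = 144.019.
Then μ = 400 − (-1.227)·144.019 = 576.644.
Precision τ = 1/σ² = 1/144² = 4.82e-05.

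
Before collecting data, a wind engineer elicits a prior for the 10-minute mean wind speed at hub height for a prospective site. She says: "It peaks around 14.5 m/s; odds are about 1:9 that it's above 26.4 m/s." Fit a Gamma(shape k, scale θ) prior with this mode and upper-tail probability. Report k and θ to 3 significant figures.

Gamma(k,θ) with k>1 has mode (k−1)θ, so θ = 14.5/(k−1).
Need P(X < 26.4) = 0.9 with θ tied to k this way. Start at k = 2, θ = 14.5: P(X<26.4) ≈ 0.543.
Too low — raise k to concentrate. Iterating converges to k ≈ 6.31.
Then θ = 14.5/(6.31−1) ≈ 2.73.

k ≈ 6.31, θ ≈ 2.73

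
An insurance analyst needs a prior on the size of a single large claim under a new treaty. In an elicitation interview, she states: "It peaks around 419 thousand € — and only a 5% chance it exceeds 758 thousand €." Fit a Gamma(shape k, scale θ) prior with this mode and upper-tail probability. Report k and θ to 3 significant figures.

Gamma(k,θ) with k>1 has mode (k−1)θ, so θ = 419/(k−1).
Need P(X < 758) = 0.95 with θ tied to k this way. Start at k = 2, θ = 419: P(X<758) ≈ 0.540.
Too low — raise k to concentrate. Iterating converges to k ≈ 8.93.
Then θ = 419/(8.93−1) ≈ 52.8.

k ≈ 8.93, θ ≈ 52.8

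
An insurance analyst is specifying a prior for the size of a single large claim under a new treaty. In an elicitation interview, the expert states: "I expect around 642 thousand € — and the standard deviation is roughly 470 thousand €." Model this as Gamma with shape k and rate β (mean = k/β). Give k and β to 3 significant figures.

For Gamma(k, rate β): mean = k/β, variance = k/β², so CV = 1/√k.
CV = SD/mean = 470/642 = 0.7321, hence k = 1/CV² = 1.87.
Then β = k/mean = 1.87/642 = 0.00291.

k ≈ 1.87, β ≈ 0.00291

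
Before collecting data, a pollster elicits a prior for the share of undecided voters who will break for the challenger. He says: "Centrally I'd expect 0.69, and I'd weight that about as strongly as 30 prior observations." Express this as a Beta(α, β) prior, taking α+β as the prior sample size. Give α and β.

α = 20.7, β = 9.3

Under the effective-sample-size interpretation, Beta(α, β) has prior mean α/(α+β) and prior sample size α+β.
So α+β = 30 and α/(α+β) = 0.69, giving α = 0.69·30 = 20.7 and β = 30 − 20.7 = 9.3.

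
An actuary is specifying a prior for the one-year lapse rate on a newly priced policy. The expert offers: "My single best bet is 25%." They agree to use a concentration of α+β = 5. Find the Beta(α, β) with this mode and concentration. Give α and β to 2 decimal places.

α = 1.75, β = 3.25

For α,β > 1 the Beta mode is (α−1)/(α+β−2). With α+β = 5, the mode is (α−1)/3.
Set (α−1)/3 = 0.25 → α = 1 + 0.25·3 = 1.75.
β = 5 − α = 3.25.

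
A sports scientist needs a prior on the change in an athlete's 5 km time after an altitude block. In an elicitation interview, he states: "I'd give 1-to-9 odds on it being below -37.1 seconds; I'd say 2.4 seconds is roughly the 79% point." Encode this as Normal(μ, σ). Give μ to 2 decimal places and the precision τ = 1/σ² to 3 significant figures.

μ = -12.86, τ = 0.00279

The p-quantile of Normal(μ,σ) is μ + z_p·σ, with z_{0.1} = -1.282 and z_{0.79} = 0.8064.
Eliminate σ: μ = (z₂·x₁ − z₁·x₂)/(z₂ − z₁) = (0.8064·-37.1 − (-1.282)·2.4)/2.088 = -12.86.
Then σ = (x₂ − x₁)/(z₂ − z₁) = (2.4 − -37.1)/2.088 = 18.92.
Precision τ = 1/σ² = 1/18.92² = 0.00279.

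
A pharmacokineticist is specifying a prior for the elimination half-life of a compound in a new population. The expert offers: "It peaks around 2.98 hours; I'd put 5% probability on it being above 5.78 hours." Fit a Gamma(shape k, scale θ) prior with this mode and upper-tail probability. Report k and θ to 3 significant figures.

Gamma(k,θ) with k>1 has mode (k−1)θ, so θ = 2.98/(k−1).
Need P(X < 5.78) = 0.95 with θ tied to k this way. Start at k = 2, θ = 2.98: P(X<5.78) ≈ 0.577.
Too low — raise k to concentrate. Iterating converges to k ≈ 7.33.
Then θ = 2.98/(7.33−1) ≈ 0.471.

k ≈ 7.33, θ ≈ 0.471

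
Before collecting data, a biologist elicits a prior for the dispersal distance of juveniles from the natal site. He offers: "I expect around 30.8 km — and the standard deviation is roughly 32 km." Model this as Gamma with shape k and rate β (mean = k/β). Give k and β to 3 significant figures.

k ≈ 0.926, β ≈ 0.0301

For Gamma(k, rate β): mean = k/β, variance = k/β², so CV = 1/√k.
CV = SD/mean = 32/30.8 = 1.039, hence k = 1/CV² = 0.926.
Then β = k/mean = 0.926/30.8 = 0.0301.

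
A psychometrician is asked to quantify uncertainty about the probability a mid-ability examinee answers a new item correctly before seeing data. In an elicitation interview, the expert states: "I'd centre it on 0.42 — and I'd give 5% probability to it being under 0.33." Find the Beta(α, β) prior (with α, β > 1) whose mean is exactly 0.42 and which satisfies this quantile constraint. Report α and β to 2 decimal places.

With mean 0.42 fixed, write α = 0.42s, β = 0.58s where s = α+β.
Need P(θ < 0.33) = 0.05 under Beta(0.42s, 0.58s). Normal approximation: (q−m)/√(m(1−m)/s) ≈ z_{0.05} = -1.64, so s ≈ 0.42·0.58·(-1.64)²/(0.33−0.42)² = 81.4.
At s = 81.4: P(θ<0.33) ≈ 0.047. Adjusting to match 0.05 gives s ≈ 78.41.
So α = 0.42·78.41 ≈ 32.93, β = 0.58·78.41 ≈ 45.48.

α ≈ 32.93, β ≈ 45.48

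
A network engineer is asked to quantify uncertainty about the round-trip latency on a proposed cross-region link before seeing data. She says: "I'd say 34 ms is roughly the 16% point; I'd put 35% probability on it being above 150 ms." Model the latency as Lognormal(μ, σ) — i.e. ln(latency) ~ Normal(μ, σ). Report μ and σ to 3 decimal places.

μ ≈ 4.596, σ ≈ 1.076

If T ~ Lognormal(μ,σ) then ln T ~ Normal(μ,σ), so the p-quantile of ln T is μ + z_p·σ.
ln(34) = 3.526 and ln(150) = 5.011; z_{0.16} = -0.9945, z_{0.65} = 0.3853.
σ = (5.011 − 3.526)/(0.3853 − (-0.9945)) = 1.076.
μ = 3.526 − (-0.9945)·1.076 = 4.596.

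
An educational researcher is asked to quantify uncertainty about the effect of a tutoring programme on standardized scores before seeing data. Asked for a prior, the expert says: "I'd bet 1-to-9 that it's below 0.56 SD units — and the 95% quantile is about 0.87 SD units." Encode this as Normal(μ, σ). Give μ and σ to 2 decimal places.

μ = 0.70, σ = 0.11

The p-quantile of Normal(μ,σ) is μ + z_p·σ, with z_{0.1} = -1.282 and z_{0.95} = 1.645.
Eliminate σ: μ = (z₂·x₁ − z₁·x₂)/(z₂ − z₁) = (1.645·0.56 − (-1.282)·0.87)/2.926 = 0.70.
Then σ = (x₂ − x₁)/(z₂ − z₁) = (0.87 − 0.56)/2.926 = 0.11.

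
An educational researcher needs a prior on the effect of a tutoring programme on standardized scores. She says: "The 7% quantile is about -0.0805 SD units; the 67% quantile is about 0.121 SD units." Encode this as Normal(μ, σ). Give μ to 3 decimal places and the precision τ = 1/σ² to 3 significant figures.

μ = 0.075, τ = 90.4

The p-quantile of Normal(μ,σ) is μ + z_p·σ, with z_{0.07} = -1.476 and z_{0.67} = 0.4399.
Eliminate σ: μ = (z₂·x₁ − z₁·x₂)/(z₂ − z₁) = (0.4399·-0.0805 − (-1.476)·0.121)/1.916 = 0.075.
Then σ = (x₂ − x₁)/(z₂ − z₁) = (0.121 − -0.0805)/1.916 = 0.105.
Precision τ = 1/σ² = 1/0.1052² = 90.4.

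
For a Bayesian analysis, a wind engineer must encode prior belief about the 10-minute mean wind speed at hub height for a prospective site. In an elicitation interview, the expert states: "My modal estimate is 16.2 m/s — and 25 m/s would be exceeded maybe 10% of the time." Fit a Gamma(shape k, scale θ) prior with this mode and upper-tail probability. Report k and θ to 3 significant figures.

Gamma(k,θ) with k>1 has mode (k−1)θ, so θ = 16.2/(k−1).
Need P(X < 25) = 0.9 with θ tied to k this way. Start at k = 2, θ = 16.2: P(X<25) ≈ 0.457.
Too low — raise k to concentrate. Iterating converges to k ≈ 10.9.
Then θ = 16.2/(10.9−1) ≈ 1.63.

k ≈ 10.9, θ ≈ 1.63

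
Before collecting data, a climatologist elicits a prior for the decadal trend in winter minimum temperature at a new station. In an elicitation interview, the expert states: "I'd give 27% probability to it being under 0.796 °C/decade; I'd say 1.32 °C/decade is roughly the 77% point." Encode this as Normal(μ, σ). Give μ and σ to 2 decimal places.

μ = 1.03, σ = 0.39

For Normal(μ,σ), the p-quantile is μ + z_p·σ. Here z_{0.27} = -0.6128, z_{0.77} = 0.7388.
So 0.796 = μ − 0.6128σ and 1.32 = μ + 0.7388σ.
Subtracting: σ = (1.32 − 0.796)/(0.7388 − (-0.6128)) = 0.39.
Then μ = 0.796 − (-0.6128)·0.39 = 1.03.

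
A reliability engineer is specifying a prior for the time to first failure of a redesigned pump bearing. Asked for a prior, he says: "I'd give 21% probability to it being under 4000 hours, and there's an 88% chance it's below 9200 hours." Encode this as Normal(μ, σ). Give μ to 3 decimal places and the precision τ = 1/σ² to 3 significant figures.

The p-quantile of Normal(μ,σ) is μ + z_p·σ, with z_{0.21} = -0.8064 and z_{0.88} = 1.175.
Eliminate σ: μ = (z₂·x₁ − z₁·x₂)/(z₂ − z₁) = (1.175·4000 − (-0.8064)·9200)/1.981 = 6116.369.
Then σ = (x₂ − x₁)/(z₂ − z₁) = (9200 − 4000)/1.981 = 2624.396.
Precision τ = 1/σ² = 1/2624² = 1.45e-07.

μ = 6116.369, τ = 1.45e-07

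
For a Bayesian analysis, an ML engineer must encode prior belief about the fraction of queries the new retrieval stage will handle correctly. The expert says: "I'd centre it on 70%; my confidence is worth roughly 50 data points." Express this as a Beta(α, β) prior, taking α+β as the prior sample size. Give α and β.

α = 35, β = 15

Under the effective-sample-size interpretation, Beta(α, β) has prior mean α/(α+β) and prior sample size α+β.
So α+β = 50 and α/(α+β) = 0.7, giving α = 0.7·50 = 35 and β = 50 − 35 = 15.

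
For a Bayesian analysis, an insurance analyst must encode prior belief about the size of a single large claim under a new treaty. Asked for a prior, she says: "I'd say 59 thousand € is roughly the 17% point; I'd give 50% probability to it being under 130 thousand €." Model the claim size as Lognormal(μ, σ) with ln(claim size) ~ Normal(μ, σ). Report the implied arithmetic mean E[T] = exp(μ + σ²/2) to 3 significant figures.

If T ~ Lognormal(μ,σ) then ln T ~ Normal(μ,σ), so the p-quantile of ln T is μ + z_p·σ.
ln(59) = 4.078 and ln(130) = 4.868; z_{0.17} = -0.9542, z_{0.5} = 0.
σ = (4.868 − 4.078)/(0 − (-0.9542)) = 0.828.
μ = 4.078 − (-0.9542)·0.828 = 4.868.
E[T] = exp(μ + σ²/2) = exp(4.868 + 0.3427) = 183 thousand €.

E[T] ≈ 183 thousand €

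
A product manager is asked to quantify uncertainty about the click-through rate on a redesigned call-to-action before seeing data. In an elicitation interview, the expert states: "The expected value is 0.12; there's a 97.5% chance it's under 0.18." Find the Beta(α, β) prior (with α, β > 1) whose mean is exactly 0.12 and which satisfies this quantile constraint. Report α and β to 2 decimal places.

With mean 0.12 fixed, write α = 0.12s, β = 0.88s where s = α+β.
Need P(θ < 0.18) = 0.975 under Beta(0.12s, 0.88s). Normal approximation: (q−m)/√(m(1−m)/s) ≈ z_{0.975} = 1.96, so s ≈ 0.12·0.88·(1.96)²/(0.18−0.12)² = 112.7.
At s = 112.7: P(θ<0.18) ≈ 0.965. Adjusting to match 0.975 gives s ≈ 133.56.
So α = 0.12·133.56 ≈ 16.03, β = 0.88·133.56 ≈ 117.54.

α ≈ 16.03, β ≈ 117.54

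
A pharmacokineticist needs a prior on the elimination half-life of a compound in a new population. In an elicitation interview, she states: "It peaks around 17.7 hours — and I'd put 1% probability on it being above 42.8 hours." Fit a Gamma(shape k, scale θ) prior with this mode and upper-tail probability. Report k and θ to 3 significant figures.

Gamma(k,θ) with k>1 has mode (k−1)θ, so θ = 17.7/(k−1).
Need P(X < 42.8) = 0.99 with θ tied to k this way. Start at k = 2, θ = 17.7: P(X<42.8) ≈ 0.695.
Too low — raise k to concentrate. Iterating converges to k ≈ 7.06.
Then θ = 17.7/(7.06−1) ≈ 2.92.

k ≈ 7.06, θ ≈ 2.92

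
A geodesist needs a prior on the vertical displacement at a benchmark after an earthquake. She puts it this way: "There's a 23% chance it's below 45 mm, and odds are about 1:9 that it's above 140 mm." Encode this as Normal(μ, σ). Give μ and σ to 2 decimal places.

For Normal(μ,σ), the p-quantile is μ + z_p·σ. Here z_{0.23} = -0.7388, z_{0.9} = 1.282.
So 45 = μ − 0.7388σ and 140 = μ + 1.282σ.
Subtracting: σ = (140 − 45)/(1.282 − (-0.7388)) = 47.02.
Then μ = 45 − (-0.7388)·47.02 = 79.74.

μ = 79.74, σ = 47.02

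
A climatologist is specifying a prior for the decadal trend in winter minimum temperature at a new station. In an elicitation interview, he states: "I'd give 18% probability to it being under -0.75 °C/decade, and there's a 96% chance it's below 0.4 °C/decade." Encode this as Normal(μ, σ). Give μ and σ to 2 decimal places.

The p-quantile of Normal(μ,σ) is μ + z_p·σ, with z_{0.18} = -0.9154 and z_{0.96} = 1.751.
Eliminate σ: μ = (z₂·x₁ − z₁·x₂)/(z₂ − z₁) = (1.751·-0.75 − (-0.9154)·0.4)/2.666 = -0.36.
Then σ = (x₂ − x₁)/(z₂ − z₁) = (0.4 − -0.75)/2.666 = 0.43.

μ = -0.36, σ = 0.43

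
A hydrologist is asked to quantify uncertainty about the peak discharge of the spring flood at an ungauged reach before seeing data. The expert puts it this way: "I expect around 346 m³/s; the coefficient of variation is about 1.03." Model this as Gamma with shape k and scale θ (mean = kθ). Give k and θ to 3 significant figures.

k ≈ 0.943, θ ≈ 367

For Gamma(k, scale θ): mean = kθ, variance = kθ², so CV = 1/√k.
CV = 1.03, hence k = 1/CV² = 0.943.
Then θ = mean/k = 346/0.943 = 367.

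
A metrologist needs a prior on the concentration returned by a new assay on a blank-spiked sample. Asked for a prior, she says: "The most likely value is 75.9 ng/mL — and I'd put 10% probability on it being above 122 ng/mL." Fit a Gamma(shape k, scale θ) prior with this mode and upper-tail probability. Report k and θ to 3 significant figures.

Gamma(k,θ) with k>1 has mode (k−1)θ, so θ = 75.9/(k−1).
Need P(X < 122) = 0.9 with θ tied to k this way. Start at k = 2, θ = 75.9: P(X<122) ≈ 0.477.
Too low — raise k to concentrate. Iterating converges to k ≈ 9.35.
Then θ = 75.9/(9.35−1) ≈ 9.09.

k ≈ 9.35, θ ≈ 9.09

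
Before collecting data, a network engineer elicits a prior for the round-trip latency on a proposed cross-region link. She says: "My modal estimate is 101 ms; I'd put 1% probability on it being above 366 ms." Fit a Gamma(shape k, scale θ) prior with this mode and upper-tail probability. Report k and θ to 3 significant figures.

k ≈ 3.59, θ ≈ 39

Gamma(k,θ) with k>1 has mode (k−1)θ, so θ = 101/(k−1).
Need P(X < 366) = 0.99 with θ tied to k this way. Start at k = 2, θ = 101: P(X<366) ≈ 0.877.
Too low — raise k to concentrate. Iterating converges to k ≈ 3.59.
Then θ = 101/(3.59−1) ≈ 39.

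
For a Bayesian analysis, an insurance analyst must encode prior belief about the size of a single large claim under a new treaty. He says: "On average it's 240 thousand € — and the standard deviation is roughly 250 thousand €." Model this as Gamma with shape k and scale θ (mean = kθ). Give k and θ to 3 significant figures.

k ≈ 0.922, θ ≈ 260

For Gamma(k, scale θ): mean = kθ, variance = kθ², so CV = 1/√k.
CV = SD/mean = 250/240 = 1.042, hence k = 1/CV² = 0.922.
Then θ = mean/k = 240/0.922 = 260.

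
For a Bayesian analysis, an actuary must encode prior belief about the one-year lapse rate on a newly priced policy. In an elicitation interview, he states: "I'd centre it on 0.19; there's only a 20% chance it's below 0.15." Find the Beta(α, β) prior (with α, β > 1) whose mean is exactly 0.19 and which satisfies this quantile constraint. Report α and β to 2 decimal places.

α ≈ 13.36, β ≈ 56.97

With mean 0.19 fixed, write α = 0.19s, β = 0.81s where s = α+β.
Need P(θ < 0.15) = 0.2 under Beta(0.19s, 0.81s). Normal approximation: (q−m)/√(m(1−m)/s) ≈ z_{0.2} = -0.842, so s ≈ 0.19·0.81·(-0.842)²/(0.15−0.19)² = 68.1.
At s = 68.1: P(θ<0.15) ≈ 0.204. Adjusting to match 0.2 gives s ≈ 70.33.
So α = 0.19·70.33 ≈ 13.36, β = 0.81·70.33 ≈ 56.97.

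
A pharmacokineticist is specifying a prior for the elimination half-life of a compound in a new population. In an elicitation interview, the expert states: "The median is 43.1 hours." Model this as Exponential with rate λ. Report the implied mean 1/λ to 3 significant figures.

mean ≈ 62.2 hours

Exponential median = ln 2 / λ, so λ = ln 2 / 43.1 = 0.0161.
Mean = 1/λ = 62.2 hours.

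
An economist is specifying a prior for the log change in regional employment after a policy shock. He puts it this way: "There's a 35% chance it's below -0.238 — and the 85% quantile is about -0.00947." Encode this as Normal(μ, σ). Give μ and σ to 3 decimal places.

For Normal(μ,σ), the p-quantile is μ + z_p·σ. Here z_{0.35} = -0.3853, z_{0.85} = 1.036.
So -0.238 = μ − 0.3853σ and -0.00947 = μ + 1.036σ.
Subtracting: σ = (-0.00947 − -0.238)/(1.036 − (-0.3853)) = 0.161.
Then μ = -0.238 − (-0.3853)·0.161 = -0.176.

μ = -0.176, σ = 0.161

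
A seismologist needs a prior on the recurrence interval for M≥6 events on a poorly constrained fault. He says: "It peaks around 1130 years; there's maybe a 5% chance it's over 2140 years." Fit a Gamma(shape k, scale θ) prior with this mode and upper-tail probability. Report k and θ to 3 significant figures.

Gamma(k,θ) with k>1 has mode (k−1)θ, so θ = 1130/(k−1).
Need P(X < 2140) = 0.95 with θ tied to k this way. Start at k = 2, θ = 1130: P(X<2140) ≈ 0.564.
Too low — raise k to concentrate. Iterating converges to k ≈ 7.82.
Then θ = 1130/(7.82−1) ≈ 166.

k ≈ 7.82, θ ≈ 166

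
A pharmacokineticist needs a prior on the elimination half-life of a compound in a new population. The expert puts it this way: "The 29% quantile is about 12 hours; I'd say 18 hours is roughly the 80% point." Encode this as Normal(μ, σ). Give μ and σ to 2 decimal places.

For Normal(μ,σ), the p-quantile is μ + z_p·σ. Here z_{0.29} = -0.5534, z_{0.8} = 0.8416.
So 12 = μ − 0.5534σ and 18 = μ + 0.8416σ.
Subtracting: σ = (18 − 12)/(0.8416 − (-0.5534)) = 4.30.
Then μ = 12 − (-0.5534)·4.30 = 14.38.

μ = 14.38, σ = 4.30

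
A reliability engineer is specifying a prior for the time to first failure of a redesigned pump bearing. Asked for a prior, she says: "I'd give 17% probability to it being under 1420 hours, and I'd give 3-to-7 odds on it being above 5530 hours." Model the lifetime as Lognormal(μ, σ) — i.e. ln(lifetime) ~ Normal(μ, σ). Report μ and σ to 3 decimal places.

μ ≈ 8.136, σ ≈ 0.919

If T ~ Lognormal(μ,σ) then ln T ~ Normal(μ,σ), so the p-quantile of ln T is μ + z_p·σ.
ln(1420) = 7.258 and ln(5530) = 8.618; z_{0.17} = -0.9542, z_{0.7} = 0.5244.
σ = (8.618 − 7.258)/(0.5244 − (-0.9542)) = 0.919.
μ = 7.258 − (-0.9542)·0.919 = 8.136.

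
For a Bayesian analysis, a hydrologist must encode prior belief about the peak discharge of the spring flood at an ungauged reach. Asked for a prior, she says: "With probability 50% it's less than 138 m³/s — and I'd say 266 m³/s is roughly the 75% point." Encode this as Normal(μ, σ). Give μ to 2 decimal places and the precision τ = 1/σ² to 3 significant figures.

For Normal(μ,σ), the p-quantile is μ + z_p·σ. Here z_{0.5} = 0, z_{0.75} = 0.6745.
So 138 = μ + 0σ and 266 = μ + 0.6745σ.
Subtracting: σ = (266 − 138)/(0.6745 − (0)) = 189.77.
Then μ = 138 − (0)·189.77 = 138.00.
Precision τ = 1/σ² = 1/189.8² = 2.78e-05.

μ = 138.00, τ = 2.78e-05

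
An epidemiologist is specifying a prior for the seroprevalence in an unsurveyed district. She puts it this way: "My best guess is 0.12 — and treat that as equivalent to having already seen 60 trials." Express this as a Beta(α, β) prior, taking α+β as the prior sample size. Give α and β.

α = 7.2, β = 52.8

Under the effective-sample-size interpretation, Beta(α, β) has prior mean α/(α+β) and prior sample size α+β.
So α+β = 60 and α/(α+β) = 0.12, giving α = 0.12·60 = 7.2 and β = 60 − 7.2 = 52.8.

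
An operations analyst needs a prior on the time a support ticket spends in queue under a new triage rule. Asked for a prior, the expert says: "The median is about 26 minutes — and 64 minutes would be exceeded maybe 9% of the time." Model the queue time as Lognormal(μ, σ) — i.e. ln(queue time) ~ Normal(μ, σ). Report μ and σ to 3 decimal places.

If T ~ Lognormal(μ,σ) then ln T ~ Normal(μ,σ), so the p-quantile of ln T is μ + z_p·σ.
ln(26) = 3.258 and ln(64) = 4.159; z_{0.5} = 0, z_{0.91} = 1.341.
σ = (4.159 − 3.258)/(1.341 − (0)) = 0.672.
μ = 3.258 − (0)·0.672 = 3.258.

μ ≈ 3.258, σ ≈ 0.672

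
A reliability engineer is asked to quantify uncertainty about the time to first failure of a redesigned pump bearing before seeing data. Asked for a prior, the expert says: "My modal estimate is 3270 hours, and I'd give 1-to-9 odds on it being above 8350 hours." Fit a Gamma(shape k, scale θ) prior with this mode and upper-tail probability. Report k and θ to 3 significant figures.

k ≈ 3.18, θ ≈ 1500

Gamma(k,θ) with k>1 has mode (k−1)θ, so θ = 3270/(k−1).
Need P(X < 8350) = 0.9 with θ tied to k this way. Start at k = 2, θ = 3270: P(X<8350) ≈ 0.724.
Too low — raise k to concentrate. Iterating converges to k ≈ 3.18.
Then θ = 3270/(3.18−1) ≈ 1500.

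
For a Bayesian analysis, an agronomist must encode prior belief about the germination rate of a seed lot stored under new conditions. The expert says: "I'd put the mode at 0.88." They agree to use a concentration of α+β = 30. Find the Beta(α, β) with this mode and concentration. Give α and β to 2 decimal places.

For α,β > 1 the Beta mode is (α−1)/(α+β−2). With α+β = 30, the mode is (α−1)/28.
Set (α−1)/28 = 0.88 → α = 1 + 0.88·28 = 25.64.
β = 30 − α = 4.36.

α = 25.64, β = 4.36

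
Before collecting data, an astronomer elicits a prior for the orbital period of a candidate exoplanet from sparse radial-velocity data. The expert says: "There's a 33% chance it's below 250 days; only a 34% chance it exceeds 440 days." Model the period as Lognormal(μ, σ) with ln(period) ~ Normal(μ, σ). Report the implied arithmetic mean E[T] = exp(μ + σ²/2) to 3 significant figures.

E[T] ≈ 417 days

If T ~ Lognormal(μ,σ) then ln T ~ Normal(μ,σ), so the p-quantile of ln T is μ + z_p·σ.
ln(250) = 5.521 and ln(440) = 6.087; z_{0.33} = -0.4399, z_{0.66} = 0.4125.
σ = (6.087 − 5.521)/(0.4125 − (-0.4399)) = 0.663.
μ = 5.521 − (-0.4399)·0.663 = 5.813.
E[T] = exp(μ + σ²/2) = exp(5.813 + 0.2199) = 417 days.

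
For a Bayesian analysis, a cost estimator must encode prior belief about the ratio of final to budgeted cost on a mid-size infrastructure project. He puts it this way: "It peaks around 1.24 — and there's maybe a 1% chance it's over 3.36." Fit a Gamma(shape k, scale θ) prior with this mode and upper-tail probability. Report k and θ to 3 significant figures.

k ≈ 5.64, θ ≈ 0.267

Gamma(k,θ) with k>1 has mode (k−1)θ, so θ = 1.24/(k−1).
Need P(X < 3.36) = 0.99 with θ tied to k this way. Start at k = 2, θ = 1.24: P(X<3.36) ≈ 0.753.
Too low — raise k to concentrate. Iterating converges to k ≈ 5.64.
Then θ = 1.24/(5.64−1) ≈ 0.267.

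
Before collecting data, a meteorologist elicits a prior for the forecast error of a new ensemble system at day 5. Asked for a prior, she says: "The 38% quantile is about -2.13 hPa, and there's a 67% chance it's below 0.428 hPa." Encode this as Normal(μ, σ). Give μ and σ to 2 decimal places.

μ = -1.08, σ = 3.43

For Normal(μ,σ), the p-quantile is μ + z_p·σ. Here z_{0.38} = -0.3055, z_{0.67} = 0.4399.
So -2.13 = μ − 0.3055σ and 0.428 = μ + 0.4399σ.
Subtracting: σ = (0.428 − -2.13)/(0.4399 − (-0.3055)) = 3.43.
Then μ = -2.13 − (-0.3055)·3.43 = -1.08.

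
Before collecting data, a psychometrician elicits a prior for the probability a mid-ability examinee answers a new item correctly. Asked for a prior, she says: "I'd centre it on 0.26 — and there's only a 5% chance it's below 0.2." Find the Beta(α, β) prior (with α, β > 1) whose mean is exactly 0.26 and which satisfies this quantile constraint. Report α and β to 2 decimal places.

With mean 0.26 fixed, write α = 0.26s, β = 0.74s where s = α+β.
Need P(θ < 0.2) = 0.05 under Beta(0.26s, 0.74s). Normal approximation: (q−m)/√(m(1−m)/s) ≈ z_{0.05} = -1.64, so s ≈ 0.26·0.74·(-1.64)²/(0.2−0.26)² = 144.6.
At s = 144.6: P(θ<0.2) ≈ 0.044. Adjusting to match 0.05 gives s ≈ 134.09.
So α = 0.26·134.09 ≈ 34.86, β = 0.74·134.09 ≈ 99.22.

α ≈ 34.86, β ≈ 99.22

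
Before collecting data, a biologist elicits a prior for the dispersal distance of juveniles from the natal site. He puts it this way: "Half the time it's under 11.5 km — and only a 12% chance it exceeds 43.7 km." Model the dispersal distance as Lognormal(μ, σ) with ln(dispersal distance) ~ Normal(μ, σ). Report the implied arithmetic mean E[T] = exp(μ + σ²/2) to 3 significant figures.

E[T] ≈ 21.9 km

If T ~ Lognormal(μ,σ) then ln T ~ Normal(μ,σ), so the p-quantile of ln T is μ + z_p·σ.
ln(11.5) = 2.442 and ln(43.7) = 3.777; z_{0.5} = 0, z_{0.88} = 1.175.
σ = (3.777 − 2.442)/(1.175 − (0)) = 1.136.
μ = 2.442 − (0)·1.136 = 2.442.
E[T] = exp(μ + σ²/2) = exp(2.442 + 0.6455) = 21.9 km.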